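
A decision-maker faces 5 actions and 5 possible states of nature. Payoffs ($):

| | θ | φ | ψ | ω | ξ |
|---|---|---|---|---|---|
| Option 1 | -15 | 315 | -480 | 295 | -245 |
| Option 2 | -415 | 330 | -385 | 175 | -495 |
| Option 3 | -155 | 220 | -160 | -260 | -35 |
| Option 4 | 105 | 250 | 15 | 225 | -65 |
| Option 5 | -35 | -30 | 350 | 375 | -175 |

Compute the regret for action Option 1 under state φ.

Best payoff under φ is 330.
Regret = 330 − 315 = 15.

15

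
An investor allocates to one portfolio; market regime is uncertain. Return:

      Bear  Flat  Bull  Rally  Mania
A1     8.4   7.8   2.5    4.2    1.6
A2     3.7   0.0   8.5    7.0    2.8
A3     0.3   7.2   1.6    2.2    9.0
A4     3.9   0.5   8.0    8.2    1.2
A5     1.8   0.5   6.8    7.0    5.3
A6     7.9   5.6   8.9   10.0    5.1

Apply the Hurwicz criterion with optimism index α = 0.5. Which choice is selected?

A1: 0.5·8.4 + 0.5·1.6 = 5
A2: 0.5·8.5 + 0.5·0.0 = 4.25
A3: 0.5·9.0 + 0.5·0.3 = 4.65
A4: 0.5·8.2 + 0.5·0.5 = 4.35
A5: 0.5·7.0 + 0.5·0.5 = 3.75
A6: 0.5·10.0 + 0.5·5.1 = 7.55
Highest Hurwicz score = 7.55 → A6.

A6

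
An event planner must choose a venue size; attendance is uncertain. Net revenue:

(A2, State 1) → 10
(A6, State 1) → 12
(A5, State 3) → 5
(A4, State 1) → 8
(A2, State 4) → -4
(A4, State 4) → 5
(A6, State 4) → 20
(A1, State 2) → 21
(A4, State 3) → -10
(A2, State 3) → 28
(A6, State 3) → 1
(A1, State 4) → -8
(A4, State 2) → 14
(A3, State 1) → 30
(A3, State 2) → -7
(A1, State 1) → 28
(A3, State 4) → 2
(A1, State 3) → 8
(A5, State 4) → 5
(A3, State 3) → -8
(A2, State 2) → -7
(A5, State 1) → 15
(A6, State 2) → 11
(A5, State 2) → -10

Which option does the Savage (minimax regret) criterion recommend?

A6

Column bests: State 1=30, State 2=21, State 3=28, State 4=20.
A1 regrets: 2, 0, 20, 28 → max 28
A2 regrets: 20, 28, 0, 24 → max 28
A3 regrets: 0, 28, 36, 18 → max 36
A4 regrets: 22, 7, 38, 15 → max 38
A5 regrets: 15, 31, 23, 15 → max 31
A6 regrets: 18, 10, 27, 0 → max 27
Smallest max regret = 27 → A6.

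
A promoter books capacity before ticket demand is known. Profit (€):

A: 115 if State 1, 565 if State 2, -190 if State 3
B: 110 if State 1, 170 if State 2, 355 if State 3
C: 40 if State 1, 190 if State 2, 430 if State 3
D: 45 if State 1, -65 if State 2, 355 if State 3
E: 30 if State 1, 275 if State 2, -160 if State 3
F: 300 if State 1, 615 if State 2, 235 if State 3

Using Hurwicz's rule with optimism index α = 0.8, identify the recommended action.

F

A: 0.8·565 + 0.2·(-190) = 414
B: 0.8·355 + 0.2·110 = 306
C: 0.8·430 + 0.2·40 = 352
D: 0.8·355 + 0.2·(-65) = 271
E: 0.8·275 + 0.2·(-160) = 188
F: 0.8·615 + 0.2·235 = 539
Highest Hurwicz score = 539 → F.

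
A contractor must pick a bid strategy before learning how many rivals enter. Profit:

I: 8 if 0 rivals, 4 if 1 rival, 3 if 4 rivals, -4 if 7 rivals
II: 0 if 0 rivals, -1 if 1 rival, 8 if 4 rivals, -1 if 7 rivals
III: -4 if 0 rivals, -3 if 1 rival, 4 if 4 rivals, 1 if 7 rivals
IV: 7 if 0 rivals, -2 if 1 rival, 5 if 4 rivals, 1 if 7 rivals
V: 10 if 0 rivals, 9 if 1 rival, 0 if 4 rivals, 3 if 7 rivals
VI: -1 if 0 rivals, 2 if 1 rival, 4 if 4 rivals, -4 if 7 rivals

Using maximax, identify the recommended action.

V

Row maxima: I=8, II=8, III=4, IV=7, V=10, VI=4
Best best-case = 10 → V.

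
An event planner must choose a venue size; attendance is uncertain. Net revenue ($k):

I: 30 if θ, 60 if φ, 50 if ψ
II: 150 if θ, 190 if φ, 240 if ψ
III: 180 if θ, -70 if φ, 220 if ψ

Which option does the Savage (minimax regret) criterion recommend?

II

Column bests: θ=180, φ=190, ψ=240.
I regrets: 150, 130, 190 → max 190
II regrets: 30, 0, 0 → max 30
III regrets: 0, 260, 20 → max 260
Smallest max regret = 30 → II.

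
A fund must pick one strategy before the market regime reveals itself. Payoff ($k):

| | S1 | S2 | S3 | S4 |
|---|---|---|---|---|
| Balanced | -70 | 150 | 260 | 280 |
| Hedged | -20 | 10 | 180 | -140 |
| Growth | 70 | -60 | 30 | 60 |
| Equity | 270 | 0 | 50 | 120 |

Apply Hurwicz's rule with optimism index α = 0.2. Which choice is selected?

Balanced: 0.2·280 + 0.8·(-70) = 0
Hedged: 0.2·180 + 0.8·(-140) = -76
Growth: 0.2·70 + 0.8·(-60) = -34
Equity: 0.2·270 + 0.8·0 = 54
Highest Hurwicz score = 54 → Equity.

Equity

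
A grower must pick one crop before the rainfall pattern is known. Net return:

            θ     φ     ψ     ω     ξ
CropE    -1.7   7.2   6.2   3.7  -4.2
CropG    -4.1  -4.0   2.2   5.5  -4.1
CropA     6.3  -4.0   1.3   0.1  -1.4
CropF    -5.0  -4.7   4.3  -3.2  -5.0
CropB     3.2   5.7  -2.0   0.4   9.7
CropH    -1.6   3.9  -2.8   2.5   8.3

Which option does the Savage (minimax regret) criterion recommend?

CropB

Column bests: θ=6.3, φ=7.2, ψ=6.2, ω=5.5, ξ=9.7.
CropE regrets: 8.0, 0.0, 0.0, 1.8, 13.9 → max 13.9
CropG regrets: 10.4, 11.2, 4.0, 0.0, 13.8 → max 13.8
CropA regrets: 0.0, 11.2, 4.9, 5.4, 11.1 → max 11.2
CropF regrets: 11.3, 11.9, 1.9, 8.7, 14.7 → max 14.7
CropB regrets: 3.1, 1.5, 8.2, 5.1, 0.0 → max 8.2
CropH regrets: 7.9, 3.3, 9.0, 3.0, 1.4 → max 9.0
Smallest max regret = 8.2 → CropB.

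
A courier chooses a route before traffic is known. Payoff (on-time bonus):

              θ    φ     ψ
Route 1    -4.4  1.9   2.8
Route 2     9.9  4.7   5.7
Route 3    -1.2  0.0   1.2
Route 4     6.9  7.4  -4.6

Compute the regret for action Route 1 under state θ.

14.3

Best payoff under θ is 9.9.
Regret = 9.9 − (-4.4) = 14.3.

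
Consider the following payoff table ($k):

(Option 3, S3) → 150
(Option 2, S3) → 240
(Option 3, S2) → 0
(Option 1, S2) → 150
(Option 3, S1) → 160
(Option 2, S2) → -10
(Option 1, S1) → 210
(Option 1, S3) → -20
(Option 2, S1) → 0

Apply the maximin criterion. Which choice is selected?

Option 3

Row minima: Option 1=-20, Option 2=-10, Option 3=0
Best worst-case = 0 → Option 3.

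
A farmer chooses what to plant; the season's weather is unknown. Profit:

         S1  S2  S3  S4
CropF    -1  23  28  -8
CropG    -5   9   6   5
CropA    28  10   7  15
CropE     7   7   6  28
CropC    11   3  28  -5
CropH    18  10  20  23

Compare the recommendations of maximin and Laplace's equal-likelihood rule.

maximin → CropH; laplace → CropH (agree)

Row minima: CropF=-8, CropG=-5, CropA=7, CropE=6, CropC=-5, CropH=10
Best worst-case = 10 → CropH.
Row averages: CropF=10.5, CropG=3.75, CropA=15, CropE=12, CropC=9.25, CropH=17.75
Highest average = 17.75 → CropH.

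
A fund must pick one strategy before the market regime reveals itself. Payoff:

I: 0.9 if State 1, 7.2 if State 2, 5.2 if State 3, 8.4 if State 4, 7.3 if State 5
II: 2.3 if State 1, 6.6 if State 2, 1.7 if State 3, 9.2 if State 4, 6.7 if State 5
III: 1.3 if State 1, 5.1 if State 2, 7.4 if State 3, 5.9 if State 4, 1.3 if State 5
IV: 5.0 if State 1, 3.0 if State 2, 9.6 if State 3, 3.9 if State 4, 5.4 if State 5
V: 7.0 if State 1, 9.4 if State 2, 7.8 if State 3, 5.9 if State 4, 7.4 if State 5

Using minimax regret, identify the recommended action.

V

Column bests: State 1=7.0, State 2=9.4, State 3=9.6, State 4=9.2, State 5=7.4.
I regrets: 6.1, 2.2, 4.4, 0.8, 0.1 → max 6.1
II regrets: 4.7, 2.8, 7.9, 0.0, 0.7 → max 7.9
III regrets: 5.7, 4.3, 2.2, 3.3, 6.1 → max 6.1
IV regrets: 2.0, 6.4, 0.0, 5.3, 2.0 → max 6.4
V regrets: 0.0, 0.0, 1.8, 3.3, 0.0 → max 3.3
Smallest max regret = 3.3 → V.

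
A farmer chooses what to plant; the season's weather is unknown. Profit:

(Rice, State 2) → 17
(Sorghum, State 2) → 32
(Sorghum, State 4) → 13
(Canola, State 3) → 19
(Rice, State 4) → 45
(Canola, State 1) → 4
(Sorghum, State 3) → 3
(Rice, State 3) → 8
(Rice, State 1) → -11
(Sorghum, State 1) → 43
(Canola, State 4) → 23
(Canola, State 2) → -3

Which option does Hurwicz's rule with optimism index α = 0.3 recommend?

Rice: 0.3·45 + 0.7·(-11) = 5.8
Canola: 0.3·23 + 0.7·(-3) = 4.8
Sorghum: 0.3·43 + 0.7·3 = 15
Highest Hurwicz score = 15 → Sorghum.

Sorghum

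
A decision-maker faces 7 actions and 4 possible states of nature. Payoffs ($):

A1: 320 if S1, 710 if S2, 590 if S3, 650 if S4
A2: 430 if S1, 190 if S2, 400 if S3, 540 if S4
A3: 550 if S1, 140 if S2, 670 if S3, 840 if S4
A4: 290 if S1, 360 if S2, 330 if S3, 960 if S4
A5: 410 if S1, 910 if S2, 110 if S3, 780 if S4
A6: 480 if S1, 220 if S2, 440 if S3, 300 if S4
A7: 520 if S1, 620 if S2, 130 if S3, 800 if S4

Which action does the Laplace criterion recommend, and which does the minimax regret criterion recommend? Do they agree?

laplace → A1; minimax regret → A1 (agree)

Row averages: A1=567.5, A2=390, A3=550, A4=485, A5=552.5, A6=360, A7=517.5
Highest average = 567.5 → A1.
Column bests: S1=550, S2=910, S3=670, S4=960.
A1 regrets: 230, 200, 80, 310 → max 310
A2 regrets: 120, 720, 270, 420 → max 720
A3 regrets: 0, 770, 0, 120 → max 770
A4 regrets: 260, 550, 340, 0 → max 550
A5 regrets: 140, 0, 560, 180 → max 560
A6 regrets: 70, 690, 230, 660 → max 690
A7 regrets: 30, 290, 540, 160 → max 540
Smallest max regret = 310 → A1.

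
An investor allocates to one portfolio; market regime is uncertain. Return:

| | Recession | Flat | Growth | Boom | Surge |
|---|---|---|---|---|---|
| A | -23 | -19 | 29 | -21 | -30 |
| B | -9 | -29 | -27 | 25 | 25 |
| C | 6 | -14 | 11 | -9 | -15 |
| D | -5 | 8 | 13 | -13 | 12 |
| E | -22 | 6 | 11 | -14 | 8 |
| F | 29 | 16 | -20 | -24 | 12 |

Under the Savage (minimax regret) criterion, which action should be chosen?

D

Column bests: Recession=29, Flat=16, Growth=29, Boom=25, Surge=25.
A regrets: 52, 35, 0, 46, 55 → max 55
B regrets: 38, 45, 56, 0, 0 → max 56
C regrets: 23, 30, 18, 34, 40 → max 40
D regrets: 34, 8, 16, 38, 13 → max 38
E regrets: 51, 10, 18, 39, 17 → max 51
F regrets: 0, 0, 49, 49, 13 → max 49
Smallest max regret = 38 → D.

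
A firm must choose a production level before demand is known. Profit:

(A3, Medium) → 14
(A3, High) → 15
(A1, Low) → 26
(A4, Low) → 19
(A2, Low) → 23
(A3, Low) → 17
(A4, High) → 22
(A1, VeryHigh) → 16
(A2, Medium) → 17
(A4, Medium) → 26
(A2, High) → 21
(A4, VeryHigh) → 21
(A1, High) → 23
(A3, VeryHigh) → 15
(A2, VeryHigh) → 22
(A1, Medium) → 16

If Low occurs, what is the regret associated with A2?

Best payoff under Low is 26.
Regret = 26 − 23 = 3.

3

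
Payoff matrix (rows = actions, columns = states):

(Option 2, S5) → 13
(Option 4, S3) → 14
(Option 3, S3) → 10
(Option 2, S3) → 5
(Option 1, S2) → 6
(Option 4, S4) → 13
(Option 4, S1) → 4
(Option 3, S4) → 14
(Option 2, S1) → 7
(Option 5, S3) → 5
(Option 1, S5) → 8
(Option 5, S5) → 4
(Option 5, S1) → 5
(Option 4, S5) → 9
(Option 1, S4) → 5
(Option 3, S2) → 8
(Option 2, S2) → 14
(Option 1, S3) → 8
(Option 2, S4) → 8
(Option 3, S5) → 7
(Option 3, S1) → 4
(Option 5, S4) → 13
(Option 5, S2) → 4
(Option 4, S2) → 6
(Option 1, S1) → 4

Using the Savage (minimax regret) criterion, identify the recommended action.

Option 3

Column bests: S1=7, S2=14, S3=14, S4=14, S5=13.
Option 1 regrets: 3, 8, 6, 9, 5 → max 9
Option 2 regrets: 0, 0, 9, 6, 0 → max 9
Option 3 regrets: 3, 6, 4, 0, 6 → max 6
Option 4 regrets: 3, 8, 0, 1, 4 → max 8
Option 5 regrets: 2, 10, 9, 1, 9 → max 10
Smallest max regret = 6 → Option 3.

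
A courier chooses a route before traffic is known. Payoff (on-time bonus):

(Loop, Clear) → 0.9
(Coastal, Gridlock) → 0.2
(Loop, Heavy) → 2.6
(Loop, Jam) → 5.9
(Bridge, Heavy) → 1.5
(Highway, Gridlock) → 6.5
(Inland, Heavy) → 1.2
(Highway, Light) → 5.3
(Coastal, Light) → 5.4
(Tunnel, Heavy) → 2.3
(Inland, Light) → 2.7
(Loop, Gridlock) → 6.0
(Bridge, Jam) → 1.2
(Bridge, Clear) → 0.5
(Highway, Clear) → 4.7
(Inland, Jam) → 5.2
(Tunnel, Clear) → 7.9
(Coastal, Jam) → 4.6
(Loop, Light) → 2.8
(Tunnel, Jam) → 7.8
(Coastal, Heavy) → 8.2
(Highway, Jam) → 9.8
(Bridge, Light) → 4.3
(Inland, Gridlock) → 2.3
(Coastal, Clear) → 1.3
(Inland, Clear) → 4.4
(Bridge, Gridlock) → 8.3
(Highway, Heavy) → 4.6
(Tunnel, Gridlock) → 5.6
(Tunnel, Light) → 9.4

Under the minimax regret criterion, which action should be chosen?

Column bests: Clear=7.9, Light=9.4, Heavy=8.2, Jam=9.8, Gridlock=8.3.
Inland regrets: 3.5, 6.7, 7.0, 4.6, 6.0 → max 7.0
Loop regrets: 7.0, 6.6, 5.6, 3.9, 2.3 → max 7.0
Highway regrets: 3.2, 4.1, 3.6, 0.0, 1.8 → max 4.1
Bridge regrets: 7.4, 5.1, 6.7, 8.6, 0.0 → max 8.6
Coastal regrets: 6.6, 4.0, 0.0, 5.2, 8.1 → max 8.1
Tunnel regrets: 0.0, 0.0, 5.9, 2.0, 2.7 → max 5.9
Smallest max regret = 4.1 → Highway.

Highway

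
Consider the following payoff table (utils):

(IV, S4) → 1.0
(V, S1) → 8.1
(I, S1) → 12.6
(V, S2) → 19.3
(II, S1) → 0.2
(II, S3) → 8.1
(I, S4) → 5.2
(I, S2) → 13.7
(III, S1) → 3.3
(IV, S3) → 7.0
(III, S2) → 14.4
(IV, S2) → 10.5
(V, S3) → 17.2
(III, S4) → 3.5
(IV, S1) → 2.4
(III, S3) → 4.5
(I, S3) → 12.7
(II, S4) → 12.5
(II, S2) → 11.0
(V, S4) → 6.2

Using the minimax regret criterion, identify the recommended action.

V

Column bests: S1=12.6, S2=19.3, S3=17.2, S4=12.5.
I regrets: 0.0, 5.6, 4.5, 7.3 → max 7.3
II regrets: 12.4, 8.3, 9.1, 0.0 → max 12.4
III regrets: 9.3, 4.9, 12.7, 9.0 → max 12.7
IV regrets: 10.2, 8.8, 10.2, 11.5 → max 11.5
V regrets: 4.5, 0.0, 0.0, 6.3 → max 6.3
Smallest max regret = 6.3 → V.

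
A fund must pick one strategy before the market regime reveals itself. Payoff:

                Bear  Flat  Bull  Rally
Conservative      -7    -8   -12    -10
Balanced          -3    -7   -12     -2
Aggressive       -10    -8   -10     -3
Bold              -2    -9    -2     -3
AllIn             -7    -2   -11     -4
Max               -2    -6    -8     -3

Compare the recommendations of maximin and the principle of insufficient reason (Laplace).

maximin → Max; laplace → Bold (disagree)

Row minima: Conservative=-12, Balanced=-12, Aggressive=-10, Bold=-9, AllIn=-11, Max=-8
Best worst-case = -8 → Max.
Row averages: Conservative=-9.25, Balanced=-6, Aggressive=-7.75, Bold=-4, AllIn=-6, Max=-4.75
Highest average = -4 → Bold.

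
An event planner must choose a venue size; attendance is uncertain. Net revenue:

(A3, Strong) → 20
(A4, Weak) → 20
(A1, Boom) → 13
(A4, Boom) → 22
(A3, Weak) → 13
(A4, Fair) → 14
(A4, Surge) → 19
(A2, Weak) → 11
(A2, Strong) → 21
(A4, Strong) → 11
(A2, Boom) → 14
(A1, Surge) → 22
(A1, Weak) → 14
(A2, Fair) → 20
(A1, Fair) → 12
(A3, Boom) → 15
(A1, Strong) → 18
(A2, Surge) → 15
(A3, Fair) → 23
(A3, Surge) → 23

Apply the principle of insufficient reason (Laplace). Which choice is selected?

Row averages: A1=15.8, A2=16.2, A3=18.8, A4=17.2
Highest average = 18.8 → A3.

A3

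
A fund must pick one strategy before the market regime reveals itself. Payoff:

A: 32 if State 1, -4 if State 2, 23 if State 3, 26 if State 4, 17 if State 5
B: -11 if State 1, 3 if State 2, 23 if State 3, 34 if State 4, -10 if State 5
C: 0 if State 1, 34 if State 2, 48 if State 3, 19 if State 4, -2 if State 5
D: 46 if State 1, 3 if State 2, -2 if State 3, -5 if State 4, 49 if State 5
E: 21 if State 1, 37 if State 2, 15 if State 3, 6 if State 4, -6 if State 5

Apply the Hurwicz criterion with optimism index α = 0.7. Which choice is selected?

A: 0.7·32 + 0.3·(-4) = 21.2
B: 0.7·34 + 0.3·(-11) = 20.5
C: 0.7·48 + 0.3·(-2) = 33
D: 0.7·49 + 0.3·(-5) = 32.8
E: 0.7·37 + 0.3·(-6) = 24.1
Highest Hurwicz score = 33 → C.

C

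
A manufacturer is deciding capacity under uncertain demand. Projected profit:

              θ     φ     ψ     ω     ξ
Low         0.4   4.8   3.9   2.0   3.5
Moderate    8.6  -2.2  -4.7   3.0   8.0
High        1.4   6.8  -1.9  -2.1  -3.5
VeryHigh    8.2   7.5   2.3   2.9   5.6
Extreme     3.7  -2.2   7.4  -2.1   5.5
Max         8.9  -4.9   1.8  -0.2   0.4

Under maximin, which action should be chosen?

VeryHigh

Row minima: Low=0.4, Moderate=-4.7, High=-3.5, VeryHigh=2.3, Extreme=-2.2, Max=-4.9
Best worst-case = 2.3 → VeryHigh.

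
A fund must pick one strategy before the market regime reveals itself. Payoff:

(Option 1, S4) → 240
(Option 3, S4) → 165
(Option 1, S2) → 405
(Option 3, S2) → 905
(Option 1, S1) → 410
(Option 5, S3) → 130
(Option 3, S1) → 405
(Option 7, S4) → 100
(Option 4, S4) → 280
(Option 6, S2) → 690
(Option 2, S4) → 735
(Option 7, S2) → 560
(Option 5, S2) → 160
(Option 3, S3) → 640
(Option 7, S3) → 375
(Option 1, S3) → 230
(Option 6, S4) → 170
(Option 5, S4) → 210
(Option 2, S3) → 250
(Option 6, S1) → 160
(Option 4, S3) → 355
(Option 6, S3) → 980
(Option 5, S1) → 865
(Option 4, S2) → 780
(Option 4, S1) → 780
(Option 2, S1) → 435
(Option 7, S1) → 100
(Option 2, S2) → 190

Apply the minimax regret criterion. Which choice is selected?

Option 3

Column bests: S1=865, S2=905, S3=980, S4=735.
Option 1 regrets: 455, 500, 750, 495 → max 750
Option 2 regrets: 430, 715, 730, 0 → max 730
Option 3 regrets: 460, 0, 340, 570 → max 570
Option 4 regrets: 85, 125, 625, 455 → max 625
Option 5 regrets: 0, 745, 850, 525 → max 850
Option 6 regrets: 705, 215, 0, 565 → max 705
Option 7 regrets: 765, 345, 605, 635 → max 765
Smallest max regret = 570 → Option 3.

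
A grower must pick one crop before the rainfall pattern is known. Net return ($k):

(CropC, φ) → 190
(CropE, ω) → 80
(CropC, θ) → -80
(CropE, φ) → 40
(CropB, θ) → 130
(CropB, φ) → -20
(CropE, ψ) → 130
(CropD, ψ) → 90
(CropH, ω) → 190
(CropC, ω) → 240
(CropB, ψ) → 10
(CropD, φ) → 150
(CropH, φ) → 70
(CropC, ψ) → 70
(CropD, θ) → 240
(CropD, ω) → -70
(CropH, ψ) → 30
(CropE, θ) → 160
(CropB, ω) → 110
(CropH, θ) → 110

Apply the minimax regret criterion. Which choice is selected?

Column bests: θ=240, φ=190, ψ=130, ω=240.
CropD regrets: 0, 40, 40, 310 → max 310
CropB regrets: 110, 210, 120, 130 → max 210
CropE regrets: 80, 150, 0, 160 → max 160
CropH regrets: 130, 120, 100, 50 → max 130
CropC regrets: 320, 0, 60, 0 → max 320
Smallest max regret = 130 → CropH.

CropH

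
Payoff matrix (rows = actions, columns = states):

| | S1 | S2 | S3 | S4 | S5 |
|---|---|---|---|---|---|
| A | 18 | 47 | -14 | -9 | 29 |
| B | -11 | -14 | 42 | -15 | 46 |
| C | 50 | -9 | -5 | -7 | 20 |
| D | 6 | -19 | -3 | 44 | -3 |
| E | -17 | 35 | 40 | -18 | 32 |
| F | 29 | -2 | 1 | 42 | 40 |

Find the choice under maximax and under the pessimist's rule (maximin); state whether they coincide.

maximax → C; maximin → F (disagree)

Row maxima: A=47, B=46, C=50, D=44, E=40, F=42
Best best-case = 50 → C.
Row minima: A=-14, B=-15, C=-9, D=-19, E=-18, F=-2
Best worst-case = -2 → F.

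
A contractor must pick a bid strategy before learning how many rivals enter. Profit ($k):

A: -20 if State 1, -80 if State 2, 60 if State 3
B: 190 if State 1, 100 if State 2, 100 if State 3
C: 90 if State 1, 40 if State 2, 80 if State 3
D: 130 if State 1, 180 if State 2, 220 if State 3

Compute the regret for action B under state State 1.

Best payoff under State 1 is 190.
Regret = 190 − 190 = 0.

0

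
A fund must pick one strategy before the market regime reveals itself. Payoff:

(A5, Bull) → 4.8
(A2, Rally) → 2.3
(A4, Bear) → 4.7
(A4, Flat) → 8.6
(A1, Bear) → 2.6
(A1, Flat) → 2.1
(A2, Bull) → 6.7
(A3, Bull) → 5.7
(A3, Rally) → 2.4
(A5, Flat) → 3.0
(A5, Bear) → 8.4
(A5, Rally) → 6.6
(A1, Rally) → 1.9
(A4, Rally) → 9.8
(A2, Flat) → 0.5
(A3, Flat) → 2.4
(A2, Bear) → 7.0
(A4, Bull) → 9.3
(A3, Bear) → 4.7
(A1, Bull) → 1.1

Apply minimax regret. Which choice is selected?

Column bests: Bear=8.4, Flat=8.6, Bull=9.3, Rally=9.8.
A1 regrets: 5.8, 6.5, 8.2, 7.9 → max 8.2
A2 regrets: 1.4, 8.1, 2.6, 7.5 → max 8.1
A3 regrets: 3.7, 6.2, 3.6, 7.4 → max 7.4
A4 regrets: 3.7, 0.0, 0.0, 0.0 → max 3.7
A5 regrets: 0.0, 5.6, 4.5, 3.2 → max 5.6
Smallest max regret = 3.7 → A4.

A4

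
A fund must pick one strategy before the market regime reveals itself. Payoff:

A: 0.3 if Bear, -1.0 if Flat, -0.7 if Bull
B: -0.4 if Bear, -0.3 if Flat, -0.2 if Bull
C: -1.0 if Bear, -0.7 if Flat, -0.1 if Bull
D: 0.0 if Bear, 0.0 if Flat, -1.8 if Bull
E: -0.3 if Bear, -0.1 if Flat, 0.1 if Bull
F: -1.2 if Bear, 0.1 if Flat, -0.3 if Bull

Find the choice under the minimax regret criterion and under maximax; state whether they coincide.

Column bests: Bear=0.3, Flat=0.1, Bull=0.1.
A regrets: 0.0, 1.1, 0.8 → max 1.1
B regrets: 0.7, 0.4, 0.3 → max 0.7
C regrets: 1.3, 0.8, 0.2 → max 1.3
D regrets: 0.3, 0.1, 1.9 → max 1.9
E regrets: 0.6, 0.2, 0.0 → max 0.6
F regrets: 1.5, 0.0, 0.4 → max 1.5
Smallest max regret = 0.6 → E.
Row maxima: A=0.3, B=-0.2, C=-0.1, D=0.0, E=0.1, F=0.1
Best best-case = 0.3 → A.

minimax regret → E; maximax → A (disagree)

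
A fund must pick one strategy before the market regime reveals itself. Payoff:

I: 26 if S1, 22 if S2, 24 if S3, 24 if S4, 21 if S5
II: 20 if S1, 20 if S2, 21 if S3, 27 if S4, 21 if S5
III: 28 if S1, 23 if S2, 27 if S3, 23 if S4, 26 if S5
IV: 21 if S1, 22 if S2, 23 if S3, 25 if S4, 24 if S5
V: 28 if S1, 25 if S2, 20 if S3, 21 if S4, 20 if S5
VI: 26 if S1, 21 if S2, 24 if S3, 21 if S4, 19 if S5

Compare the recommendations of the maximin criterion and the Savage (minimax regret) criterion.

Row minima: I=21, II=20, III=23, IV=21, V=20, VI=19
Best worst-case = 23 → III.
Column bests: S1=28, S2=25, S3=27, S4=27, S5=26.
I regrets: 2, 3, 3, 3, 5 → max 5
II regrets: 8, 5, 6, 0, 5 → max 8
III regrets: 0, 2, 0, 4, 0 → max 4
IV regrets: 7, 3, 4, 2, 2 → max 7
V regrets: 0, 0, 7, 6, 6 → max 7
VI regrets: 2, 4, 3, 6, 7 → max 7
Smallest max regret = 4 → III.

maximin → III; minimax regret → III (agree)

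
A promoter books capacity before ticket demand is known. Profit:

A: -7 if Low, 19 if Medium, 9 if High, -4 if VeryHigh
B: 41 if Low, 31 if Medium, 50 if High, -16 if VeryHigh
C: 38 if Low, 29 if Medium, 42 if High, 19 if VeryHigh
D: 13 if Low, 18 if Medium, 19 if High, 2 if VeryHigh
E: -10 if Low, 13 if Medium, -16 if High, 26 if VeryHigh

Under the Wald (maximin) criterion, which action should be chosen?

Row minima: A=-7, B=-16, C=19, D=2, E=-16
Best worst-case = 19 → C.

C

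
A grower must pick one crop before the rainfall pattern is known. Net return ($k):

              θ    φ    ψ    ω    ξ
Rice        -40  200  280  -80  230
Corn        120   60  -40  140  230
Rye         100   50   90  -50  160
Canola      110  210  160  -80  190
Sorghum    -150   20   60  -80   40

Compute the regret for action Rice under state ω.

Best payoff under ω is 140.
Regret = 140 − (-80) = 220.

220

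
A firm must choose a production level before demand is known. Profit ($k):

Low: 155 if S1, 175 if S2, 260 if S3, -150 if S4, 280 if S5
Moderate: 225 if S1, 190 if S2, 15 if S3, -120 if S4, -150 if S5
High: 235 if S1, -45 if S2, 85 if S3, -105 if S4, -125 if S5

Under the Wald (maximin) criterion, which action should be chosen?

High

Row minima: Low=-150, Moderate=-150, High=-125
Best worst-case = -125 → High.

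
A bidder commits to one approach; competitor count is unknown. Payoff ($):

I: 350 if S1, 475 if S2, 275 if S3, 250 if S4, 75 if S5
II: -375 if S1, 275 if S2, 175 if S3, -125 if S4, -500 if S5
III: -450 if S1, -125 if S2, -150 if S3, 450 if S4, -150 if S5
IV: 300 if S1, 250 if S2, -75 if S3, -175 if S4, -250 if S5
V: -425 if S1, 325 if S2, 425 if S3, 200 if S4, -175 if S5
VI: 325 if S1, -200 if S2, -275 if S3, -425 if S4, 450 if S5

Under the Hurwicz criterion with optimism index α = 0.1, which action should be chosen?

I: 0.1·475 + 0.9·75 = 115
II: 0.1·275 + 0.9·(-500) = -422.5
III: 0.1·450 + 0.9·(-450) = -360
IV: 0.1·300 + 0.9·(-250) = -195
V: 0.1·425 + 0.9·(-425) = -340
VI: 0.1·450 + 0.9·(-425) = -337.5
Highest Hurwicz score = 115 → I.

I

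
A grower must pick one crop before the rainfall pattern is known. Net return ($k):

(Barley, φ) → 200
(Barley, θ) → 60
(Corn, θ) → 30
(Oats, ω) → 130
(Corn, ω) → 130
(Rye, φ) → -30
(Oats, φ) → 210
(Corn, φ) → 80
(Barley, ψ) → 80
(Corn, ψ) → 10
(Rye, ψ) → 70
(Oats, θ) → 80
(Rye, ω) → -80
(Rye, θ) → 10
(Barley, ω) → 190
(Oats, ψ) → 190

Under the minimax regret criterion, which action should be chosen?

Column bests: θ=80, φ=210, ψ=190, ω=190.
Oats regrets: 0, 0, 0, 60 → max 60
Rye regrets: 70, 240, 120, 270 → max 270
Corn regrets: 50, 130, 180, 60 → max 180
Barley regrets: 20, 10, 110, 0 → max 110
Smallest max regret = 60 → Oats.

Oats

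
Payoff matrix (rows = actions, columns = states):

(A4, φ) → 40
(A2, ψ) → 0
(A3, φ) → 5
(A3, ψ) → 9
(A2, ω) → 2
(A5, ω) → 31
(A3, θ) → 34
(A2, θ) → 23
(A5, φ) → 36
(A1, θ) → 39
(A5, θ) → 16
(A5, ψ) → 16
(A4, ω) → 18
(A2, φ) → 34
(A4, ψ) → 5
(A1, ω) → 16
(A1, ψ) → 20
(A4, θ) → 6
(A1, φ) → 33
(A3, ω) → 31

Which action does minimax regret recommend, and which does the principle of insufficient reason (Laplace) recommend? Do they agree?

Column bests: θ=39, φ=40, ψ=20, ω=31.
A1 regrets: 0, 7, 0, 15 → max 15
A2 regrets: 16, 6, 20, 29 → max 29
A3 regrets: 5, 35, 11, 0 → max 35
A4 regrets: 33, 0, 15, 13 → max 33
A5 regrets: 23, 4, 4, 0 → max 23
Smallest max regret = 15 → A1.
Row averages: A1=27, A2=14.75, A3=19.75, A4=17.25, A5=24.75
Highest average = 27 → A1.

minimax regret → A1; laplace → A1 (agree)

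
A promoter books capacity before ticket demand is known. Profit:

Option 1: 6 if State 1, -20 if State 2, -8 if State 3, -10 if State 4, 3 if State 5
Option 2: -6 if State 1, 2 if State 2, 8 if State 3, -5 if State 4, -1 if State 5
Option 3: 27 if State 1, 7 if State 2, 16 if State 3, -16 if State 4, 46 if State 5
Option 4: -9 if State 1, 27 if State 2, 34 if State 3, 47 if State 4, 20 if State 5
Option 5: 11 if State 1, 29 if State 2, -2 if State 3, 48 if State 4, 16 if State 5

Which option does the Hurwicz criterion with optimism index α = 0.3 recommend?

Option 5

Option 1: 0.3·6 + 0.7·(-20) = -12.2
Option 2: 0.3·8 + 0.7·(-6) = -1.8
Option 3: 0.3·46 + 0.7·(-16) = 2.6
Option 4: 0.3·47 + 0.7·(-9) = 7.8
Option 5: 0.3·48 + 0.7·(-2) = 13
Highest Hurwicz score = 13 → Option 5.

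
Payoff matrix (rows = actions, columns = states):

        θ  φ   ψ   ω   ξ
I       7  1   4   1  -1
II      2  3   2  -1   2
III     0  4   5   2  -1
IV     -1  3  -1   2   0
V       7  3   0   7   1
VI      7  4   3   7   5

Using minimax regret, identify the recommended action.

Column bests: θ=7, φ=4, ψ=5, ω=7, ξ=5.
I regrets: 0, 3, 1, 6, 6 → max 6
II regrets: 5, 1, 3, 8, 3 → max 8
III regrets: 7, 0, 0, 5, 6 → max 7
IV regrets: 8, 1, 6, 5, 5 → max 8
V regrets: 0, 1, 5, 0, 4 → max 5
VI regrets: 0, 0, 2, 0, 0 → max 2
Smallest max regret = 2 → VI.

VI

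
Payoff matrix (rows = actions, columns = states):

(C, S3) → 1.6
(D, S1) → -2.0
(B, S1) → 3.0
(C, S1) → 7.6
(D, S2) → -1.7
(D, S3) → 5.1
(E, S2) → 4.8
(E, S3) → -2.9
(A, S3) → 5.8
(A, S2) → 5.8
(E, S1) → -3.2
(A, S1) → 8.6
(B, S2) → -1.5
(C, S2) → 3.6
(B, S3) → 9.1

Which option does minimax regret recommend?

Column bests: S1=8.6, S2=5.8, S3=9.1.
A regrets: 0.0, 0.0, 3.3 → max 3.3
B regrets: 5.6, 7.3, 0.0 → max 7.3
C regrets: 1.0, 2.2, 7.5 → max 7.5
D regrets: 10.6, 7.5, 4.0 → max 10.6
E regrets: 11.8, 1.0, 12.0 → max 12.0
Smallest max regret = 3.3 → A.

A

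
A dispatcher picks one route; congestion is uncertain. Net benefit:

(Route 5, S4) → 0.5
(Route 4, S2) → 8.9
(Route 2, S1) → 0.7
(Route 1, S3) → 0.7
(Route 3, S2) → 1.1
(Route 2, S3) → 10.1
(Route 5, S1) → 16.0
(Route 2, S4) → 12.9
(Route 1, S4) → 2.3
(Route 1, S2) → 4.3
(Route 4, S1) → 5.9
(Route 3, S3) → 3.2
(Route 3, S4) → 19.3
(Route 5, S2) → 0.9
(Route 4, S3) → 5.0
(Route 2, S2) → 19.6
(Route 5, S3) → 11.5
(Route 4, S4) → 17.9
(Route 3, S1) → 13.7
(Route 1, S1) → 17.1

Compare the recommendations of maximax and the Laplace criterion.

maximax → Route 2; laplace → Route 2 (agree)

Row maxima: Route 1=17.1, Route 2=19.6, Route 3=19.3, Route 4=17.9, Route 5=16.0
Best best-case = 19.6 → Route 2.
Row averages: Route 1=6.1, Route 2=10.825, Route 3=9.325, Route 4=9.425, Route 5=7.225
Highest average = 10.825 → Route 2.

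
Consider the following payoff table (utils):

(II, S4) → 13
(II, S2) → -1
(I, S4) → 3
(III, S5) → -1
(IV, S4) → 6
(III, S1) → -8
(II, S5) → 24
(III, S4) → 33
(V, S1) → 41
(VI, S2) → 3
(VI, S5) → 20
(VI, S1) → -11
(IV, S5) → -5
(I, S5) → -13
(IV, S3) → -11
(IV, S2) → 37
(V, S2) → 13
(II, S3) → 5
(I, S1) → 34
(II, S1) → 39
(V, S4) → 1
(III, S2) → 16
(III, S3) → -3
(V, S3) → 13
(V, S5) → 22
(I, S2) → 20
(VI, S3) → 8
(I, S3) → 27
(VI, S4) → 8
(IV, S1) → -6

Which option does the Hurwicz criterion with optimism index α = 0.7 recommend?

V

I: 0.7·34 + 0.3·(-13) = 19.9
II: 0.7·39 + 0.3·(-1) = 27
III: 0.7·33 + 0.3·(-8) = 20.7
IV: 0.7·37 + 0.3·(-11) = 22.6
V: 0.7·41 + 0.3·1 = 29
VI: 0.7·20 + 0.3·(-11) = 10.7
Highest Hurwicz score = 29 → V.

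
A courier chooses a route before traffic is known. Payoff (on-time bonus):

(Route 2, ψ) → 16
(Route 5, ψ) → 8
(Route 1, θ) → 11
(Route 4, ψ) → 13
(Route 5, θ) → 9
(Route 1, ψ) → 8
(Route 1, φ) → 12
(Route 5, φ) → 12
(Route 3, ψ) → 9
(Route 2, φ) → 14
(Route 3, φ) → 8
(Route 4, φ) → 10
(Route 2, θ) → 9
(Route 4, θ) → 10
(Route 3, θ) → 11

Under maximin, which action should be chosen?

Row minima: Route 1=8, Route 2=9, Route 3=8, Route 4=10, Route 5=8
Best worst-case = 10 → Route 4.

Route 4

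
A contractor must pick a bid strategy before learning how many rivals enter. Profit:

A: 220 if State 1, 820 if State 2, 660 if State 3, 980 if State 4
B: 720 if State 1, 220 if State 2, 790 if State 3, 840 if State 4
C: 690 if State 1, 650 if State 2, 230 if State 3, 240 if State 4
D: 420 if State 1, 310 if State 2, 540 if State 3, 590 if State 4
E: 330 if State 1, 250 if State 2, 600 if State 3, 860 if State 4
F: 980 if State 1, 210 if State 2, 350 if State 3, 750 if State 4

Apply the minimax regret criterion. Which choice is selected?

D

Column bests: State 1=980, State 2=820, State 3=790, State 4=980.
A regrets: 760, 0, 130, 0 → max 760
B regrets: 260, 600, 0, 140 → max 600
C regrets: 290, 170, 560, 740 → max 740
D regrets: 560, 510, 250, 390 → max 560
E regrets: 650, 570, 190, 120 → max 650
F regrets: 0, 610, 440, 230 → max 610
Smallest max regret = 560 → D.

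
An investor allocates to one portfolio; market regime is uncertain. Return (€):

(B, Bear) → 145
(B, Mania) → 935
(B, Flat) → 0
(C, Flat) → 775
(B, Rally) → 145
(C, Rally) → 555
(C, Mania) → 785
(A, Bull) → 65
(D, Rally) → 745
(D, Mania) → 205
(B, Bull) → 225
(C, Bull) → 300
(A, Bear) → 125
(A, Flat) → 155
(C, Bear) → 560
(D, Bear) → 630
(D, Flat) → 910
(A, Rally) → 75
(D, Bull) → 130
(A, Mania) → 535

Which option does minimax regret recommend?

C

Column bests: Bear=630, Flat=910, Bull=300, Rally=745, Mania=935.
A regrets: 505, 755, 235, 670, 400 → max 755
B regrets: 485, 910, 75, 600, 0 → max 910
C regrets: 70, 135, 0, 190, 150 → max 190
D regrets: 0, 0, 170, 0, 730 → max 730
Smallest max regret = 190 → C.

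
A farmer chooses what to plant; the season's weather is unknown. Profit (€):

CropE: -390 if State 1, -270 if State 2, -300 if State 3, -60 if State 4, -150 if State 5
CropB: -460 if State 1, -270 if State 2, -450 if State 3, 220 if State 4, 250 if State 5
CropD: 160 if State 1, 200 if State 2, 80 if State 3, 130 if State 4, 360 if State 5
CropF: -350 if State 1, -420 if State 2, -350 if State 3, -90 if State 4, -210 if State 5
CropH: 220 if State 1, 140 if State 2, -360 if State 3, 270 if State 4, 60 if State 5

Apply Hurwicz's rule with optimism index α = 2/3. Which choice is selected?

CropE: 2/3·(-60) + 1/3·(-390) = -170
CropB: 2/3·250 + 1/3·(-460) = 40/3
CropD: 2/3·360 + 1/3·80 = 800/3
CropF: 2/3·(-90) + 1/3·(-420) = -200
CropH: 2/3·270 + 1/3·(-360) = 60
Highest Hurwicz score = 800/3 → CropD.

CropD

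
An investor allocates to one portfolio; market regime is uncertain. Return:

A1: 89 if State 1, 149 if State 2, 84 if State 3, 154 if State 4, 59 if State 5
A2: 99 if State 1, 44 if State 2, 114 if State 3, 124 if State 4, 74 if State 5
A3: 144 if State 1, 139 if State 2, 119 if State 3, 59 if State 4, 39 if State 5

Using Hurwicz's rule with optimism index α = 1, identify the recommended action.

A1: 1·154 + 0·59 = 154
A2: 1·124 + 0·44 = 124
A3: 1·144 + 0·39 = 144
Highest Hurwicz score = 154 → A1.

A1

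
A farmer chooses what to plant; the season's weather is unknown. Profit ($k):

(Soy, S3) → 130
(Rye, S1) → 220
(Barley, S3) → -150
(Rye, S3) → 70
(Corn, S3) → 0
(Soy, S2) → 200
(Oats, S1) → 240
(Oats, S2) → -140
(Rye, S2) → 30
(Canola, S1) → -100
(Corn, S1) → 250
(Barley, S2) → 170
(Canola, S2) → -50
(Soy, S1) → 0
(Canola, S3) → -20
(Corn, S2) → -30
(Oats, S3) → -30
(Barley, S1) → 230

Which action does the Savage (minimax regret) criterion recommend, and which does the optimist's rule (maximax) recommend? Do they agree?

Column bests: S1=250, S2=200, S3=130.
Rye regrets: 30, 170, 60 → max 170
Oats regrets: 10, 340, 160 → max 340
Canola regrets: 350, 250, 150 → max 350
Barley regrets: 20, 30, 280 → max 280
Soy regrets: 250, 0, 0 → max 250
Corn regrets: 0, 230, 130 → max 230
Smallest max regret = 170 → Rye.
Row maxima: Rye=220, Oats=240, Canola=-20, Barley=230, Soy=200, Corn=250
Best best-case = 250 → Corn.

minimax regret → Rye; maximax → Corn (disagree)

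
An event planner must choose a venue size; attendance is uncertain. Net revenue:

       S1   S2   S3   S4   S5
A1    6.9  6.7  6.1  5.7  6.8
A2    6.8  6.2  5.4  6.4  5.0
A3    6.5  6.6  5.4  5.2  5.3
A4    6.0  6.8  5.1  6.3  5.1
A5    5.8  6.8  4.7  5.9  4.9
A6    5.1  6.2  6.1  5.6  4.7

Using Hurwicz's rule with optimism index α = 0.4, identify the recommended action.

A1: 0.4·6.9 + 0.6·5.7 = 6.18
A2: 0.4·6.8 + 0.6·5.0 = 5.72
A3: 0.4·6.6 + 0.6·5.2 = 5.76
A4: 0.4·6.8 + 0.6·5.1 = 5.78
A5: 0.4·6.8 + 0.6·4.7 = 5.54
A6: 0.4·6.2 + 0.6·4.7 = 5.3
Highest Hurwicz score = 6.18 → A1.

A1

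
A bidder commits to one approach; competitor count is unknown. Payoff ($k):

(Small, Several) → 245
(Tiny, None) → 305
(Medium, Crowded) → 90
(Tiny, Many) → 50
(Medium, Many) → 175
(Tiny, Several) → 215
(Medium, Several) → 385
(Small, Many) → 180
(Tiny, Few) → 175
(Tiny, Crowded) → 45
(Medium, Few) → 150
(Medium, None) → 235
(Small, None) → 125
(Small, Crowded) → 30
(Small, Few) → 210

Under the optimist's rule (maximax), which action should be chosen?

Row maxima: Tiny=305, Small=245, Medium=385
Best best-case = 385 → Medium.

Medium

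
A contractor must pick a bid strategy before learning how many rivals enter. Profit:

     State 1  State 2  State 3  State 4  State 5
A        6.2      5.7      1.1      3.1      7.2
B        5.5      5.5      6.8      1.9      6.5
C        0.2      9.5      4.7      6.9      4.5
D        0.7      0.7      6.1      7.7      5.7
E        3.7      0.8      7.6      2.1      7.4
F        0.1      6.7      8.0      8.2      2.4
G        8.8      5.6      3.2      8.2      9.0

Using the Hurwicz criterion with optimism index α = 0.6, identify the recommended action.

A: 0.6·7.2 + 0.4·1.1 = 4.76
B: 0.6·6.8 + 0.4·1.9 = 4.84
C: 0.6·9.5 + 0.4·0.2 = 5.78
D: 0.6·7.7 + 0.4·0.7 = 4.9
E: 0.6·7.6 + 0.4·0.8 = 4.88
F: 0.6·8.2 + 0.4·0.1 = 4.96
G: 0.6·9.0 + 0.4·3.2 = 6.68
Highest Hurwicz score = 6.68 → G.

G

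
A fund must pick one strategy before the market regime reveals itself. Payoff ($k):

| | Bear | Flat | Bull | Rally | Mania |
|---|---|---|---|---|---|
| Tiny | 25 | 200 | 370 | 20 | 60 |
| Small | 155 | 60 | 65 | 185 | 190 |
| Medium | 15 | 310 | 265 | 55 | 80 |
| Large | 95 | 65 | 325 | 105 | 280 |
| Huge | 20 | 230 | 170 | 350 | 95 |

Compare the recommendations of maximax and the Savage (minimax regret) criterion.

Row maxima: Tiny=370, Small=190, Medium=310, Large=325, Huge=350
Best best-case = 370 → Tiny.
Column bests: Bear=155, Flat=310, Bull=370, Rally=350, Mania=280.
Tiny regrets: 130, 110, 0, 330, 220 → max 330
Small regrets: 0, 250, 305, 165, 90 → max 305
Medium regrets: 140, 0, 105, 295, 200 → max 295
Large regrets: 60, 245, 45, 245, 0 → max 245
Huge regrets: 135, 80, 200, 0, 185 → max 200
Smallest max regret = 200 → Huge.

maximax → Tiny; minimax regret → Huge (disagree)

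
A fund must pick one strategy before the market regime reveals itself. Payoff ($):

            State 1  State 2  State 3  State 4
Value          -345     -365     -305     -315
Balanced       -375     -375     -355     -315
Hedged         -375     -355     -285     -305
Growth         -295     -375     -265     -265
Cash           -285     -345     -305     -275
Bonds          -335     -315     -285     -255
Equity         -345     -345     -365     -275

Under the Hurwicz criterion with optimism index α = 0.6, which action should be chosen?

Bonds

Value: 0.6·(-305) + 0.4·(-365) = -329
Balanced: 0.6·(-315) + 0.4·(-375) = -339
Hedged: 0.6·(-285) + 0.4·(-375) = -321
Growth: 0.6·(-265) + 0.4·(-375) = -309
Cash: 0.6·(-275) + 0.4·(-345) = -303
Bonds: 0.6·(-255) + 0.4·(-335) = -287
Equity: 0.6·(-275) + 0.4·(-365) = -311
Highest Hurwicz score = -287 → Bonds.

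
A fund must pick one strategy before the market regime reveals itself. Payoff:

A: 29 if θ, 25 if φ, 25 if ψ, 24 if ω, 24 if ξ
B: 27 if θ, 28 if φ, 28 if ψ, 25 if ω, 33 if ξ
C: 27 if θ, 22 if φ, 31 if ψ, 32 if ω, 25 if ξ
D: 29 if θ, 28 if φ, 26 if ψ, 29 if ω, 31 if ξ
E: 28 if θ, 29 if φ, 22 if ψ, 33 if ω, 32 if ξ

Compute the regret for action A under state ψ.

Best payoff under ψ is 31.
Regret = 31 − 25 = 6.

6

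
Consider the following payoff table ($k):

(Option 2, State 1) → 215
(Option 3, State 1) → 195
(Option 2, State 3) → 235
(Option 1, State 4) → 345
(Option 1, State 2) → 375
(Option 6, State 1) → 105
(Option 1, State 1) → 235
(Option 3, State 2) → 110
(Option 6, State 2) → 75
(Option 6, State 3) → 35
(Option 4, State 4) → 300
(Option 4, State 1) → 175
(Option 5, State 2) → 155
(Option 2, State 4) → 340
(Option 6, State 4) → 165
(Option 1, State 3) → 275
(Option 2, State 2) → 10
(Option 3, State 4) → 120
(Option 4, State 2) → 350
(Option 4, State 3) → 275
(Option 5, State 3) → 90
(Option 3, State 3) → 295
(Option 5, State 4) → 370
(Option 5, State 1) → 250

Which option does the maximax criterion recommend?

Option 1

Row maxima: Option 1=375, Option 2=340, Option 3=295, Option 4=350, Option 5=370, Option 6=165
Best best-case = 375 → Option 1.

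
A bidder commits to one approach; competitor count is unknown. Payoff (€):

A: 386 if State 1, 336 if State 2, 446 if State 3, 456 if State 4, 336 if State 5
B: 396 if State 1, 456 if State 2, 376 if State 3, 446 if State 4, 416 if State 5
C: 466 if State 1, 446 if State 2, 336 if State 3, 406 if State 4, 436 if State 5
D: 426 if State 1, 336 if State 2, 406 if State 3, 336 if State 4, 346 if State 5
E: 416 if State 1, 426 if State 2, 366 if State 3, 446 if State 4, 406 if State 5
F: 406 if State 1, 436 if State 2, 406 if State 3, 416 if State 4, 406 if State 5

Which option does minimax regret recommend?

Column bests: State 1=466, State 2=456, State 3=446, State 4=456, State 5=436.
A regrets: 80, 120, 0, 0, 100 → max 120
B regrets: 70, 0, 70, 10, 20 → max 70
C regrets: 0, 10, 110, 50, 0 → max 110
D regrets: 40, 120, 40, 120, 90 → max 120
E regrets: 50, 30, 80, 10, 30 → max 80
F regrets: 60, 20, 40, 40, 30 → max 60
Smallest max regret = 60 → F.

F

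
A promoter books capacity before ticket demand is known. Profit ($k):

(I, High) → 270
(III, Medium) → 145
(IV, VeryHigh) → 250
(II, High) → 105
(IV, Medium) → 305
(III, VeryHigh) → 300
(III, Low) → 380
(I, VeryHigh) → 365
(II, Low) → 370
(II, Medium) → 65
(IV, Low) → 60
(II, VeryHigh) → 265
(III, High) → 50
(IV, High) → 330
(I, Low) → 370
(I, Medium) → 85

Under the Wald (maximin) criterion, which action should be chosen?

Row minima: I=85, II=65, III=50, IV=60
Best worst-case = 85 → I.

I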